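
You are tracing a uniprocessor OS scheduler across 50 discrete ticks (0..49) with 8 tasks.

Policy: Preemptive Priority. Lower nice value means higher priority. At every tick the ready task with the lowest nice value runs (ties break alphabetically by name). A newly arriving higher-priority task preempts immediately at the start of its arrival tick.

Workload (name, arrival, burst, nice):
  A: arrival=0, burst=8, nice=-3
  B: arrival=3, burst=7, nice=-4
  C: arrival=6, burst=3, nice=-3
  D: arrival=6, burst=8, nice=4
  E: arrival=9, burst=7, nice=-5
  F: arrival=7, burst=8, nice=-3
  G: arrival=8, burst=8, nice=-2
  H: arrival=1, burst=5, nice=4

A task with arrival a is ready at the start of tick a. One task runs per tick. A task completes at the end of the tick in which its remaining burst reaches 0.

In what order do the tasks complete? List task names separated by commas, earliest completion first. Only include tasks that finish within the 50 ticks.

completion order = E, B, A, C, F, G, D

t=0: ready={A} → run A
t=1: ready={A,H} → run A
t=2: ready={A,H} → run A
t=3: ready={A,B,H} → run B
t=4: ready={A,B,H} → run B
t=5: ready={A,B,H} → run B
t=6: ready={A,B,C,D,H} → run B
t=7: ready={A,B,C,D,F,H} → run B
t=8: ready={A,B,C,D,F,G,H} → run B
t=9: ready={A,B,C,D,E,F,G,H} → run E
t=10: ready={A,B,C,D,E,F,G,H} → run E
t=11: ready={A,B,C,D,E,F,G,H} → run E
t=12: ready={A,B,C,D,E,F,G,H} → run E
t=13: ready={A,B,C,D,E,F,G,H} → run E
t=14: ready={A,B,C,D,E,F,G,H} → run E
t=15: ready={A,B,C,D,E,F,G,H} → run E
t=16: ready={A,B,C,D,F,G,H} → run B
t=17: ready={A,C,D,F,G,H} → run A
t=18: ready={A,C,D,F,G,H} → run A
t=19: ready={A,C,D,F,G,H} → run A
t=20: ready={A,C,D,F,G,H} → run A
t=21: ready={A,C,D,F,G,H} → run A
t=22: ready={C,D,F,G,H} → run C
t=23: ready={C,D,F,G,H} → run C
t=24: ready={C,D,F,G,H} → run C
t=25: ready={D,F,G,H} → run F
t=26: ready={D,F,G,H} → run F
t=27: ready={D,F,G,H} → run F
t=28: ready={D,F,G,H} → run F
t=29: ready={D,F,G,H} → run F
t=30: ready={D,F,G,H} → run F
t=31: ready={D,F,G,H} → run F
t=32: ready={D,F,G,H} → run F
t=33: ready={D,G,H} → run G
t=34: ready={D,G,H} → run G
t=35: ready={D,G,H} → run G
t=36: ready={D,G,H} → run G
t=37: ready={D,G,H} → run G
t=38: ready={D,G,H} → run G
t=39: ready={D,G,H} → run G
t=40: ready={D,G,H} → run G
t=41: ready={D,H} → run D
t=42: ready={D,H} → run D
t=43: ready={D,H} → run D
t=44: ready={D,H} → run D
t=45: ready={D,H} → run D
t=46: ready={D,H} → run D
t=47: ready={D,H} → run D
t=48: ready={D,H} → run D
t=49: ready={H} → run H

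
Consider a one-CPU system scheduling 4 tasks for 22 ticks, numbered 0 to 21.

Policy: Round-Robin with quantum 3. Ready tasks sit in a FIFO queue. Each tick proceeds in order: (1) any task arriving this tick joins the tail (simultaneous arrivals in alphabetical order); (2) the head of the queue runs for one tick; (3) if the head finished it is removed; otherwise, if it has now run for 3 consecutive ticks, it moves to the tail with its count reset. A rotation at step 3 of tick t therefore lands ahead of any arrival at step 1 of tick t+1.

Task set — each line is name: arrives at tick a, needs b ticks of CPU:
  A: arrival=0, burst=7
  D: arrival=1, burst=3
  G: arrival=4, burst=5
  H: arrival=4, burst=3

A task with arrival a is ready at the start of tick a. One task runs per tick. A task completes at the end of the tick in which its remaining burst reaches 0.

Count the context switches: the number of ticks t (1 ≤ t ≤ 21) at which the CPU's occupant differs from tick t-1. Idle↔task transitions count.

t=0: queue=[A] q_used=0 → run A
t=1: queue=[A,D] q_used=1 → run A
t=2: queue=[A,D] q_used=2 → run A
t=3: queue=[D,A] q_used=0 → run D
t=4: queue=[D,A,G,H] q_used=1 → run D
t=5: queue=[D,A,G,H] q_used=2 → run D
t=6: queue=[A,G,H] q_used=0 → run A
t=7: queue=[A,G,H] q_used=1 → run A
t=8: queue=[A,G,H] q_used=2 → run A
t=9: queue=[G,H,A] q_used=0 → run G
t=10: queue=[G,H,A] q_used=1 → run G
t=11: queue=[G,H,A] q_used=2 → run G
t=12: queue=[H,A,G] q_used=0 → run H
t=13: queue=[H,A,G] q_used=1 → run H
t=14: queue=[H,A,G] q_used=2 → run H
t=15: queue=[A,G] q_used=0 → run A
t=16: queue=[G] q_used=0 → run G
t=17: queue=[G] q_used=1 → run G
t=18: (idle)
t=19: (idle)
t=20: (idle)
t=21: (idle)

context switches = 7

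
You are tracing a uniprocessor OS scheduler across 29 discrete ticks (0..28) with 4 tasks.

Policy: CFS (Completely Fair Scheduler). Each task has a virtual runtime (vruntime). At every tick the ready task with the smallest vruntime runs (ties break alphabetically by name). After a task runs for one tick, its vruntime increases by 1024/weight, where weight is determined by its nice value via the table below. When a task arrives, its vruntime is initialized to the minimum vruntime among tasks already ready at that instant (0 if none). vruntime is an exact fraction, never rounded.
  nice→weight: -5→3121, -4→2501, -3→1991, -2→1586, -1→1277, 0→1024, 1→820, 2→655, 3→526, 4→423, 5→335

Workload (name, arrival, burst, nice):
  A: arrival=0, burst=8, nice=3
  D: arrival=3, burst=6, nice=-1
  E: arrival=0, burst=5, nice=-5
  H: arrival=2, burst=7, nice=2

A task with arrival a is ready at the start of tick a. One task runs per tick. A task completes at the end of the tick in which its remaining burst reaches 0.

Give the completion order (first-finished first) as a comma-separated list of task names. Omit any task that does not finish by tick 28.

t=0: vr[A=0 E=0] → run A
t=1: vr[A=512/263 E=0] → run E
t=2: vr[A=512/263 E=1024/3121 H=1024/3121] → run E
t=3: vr[A=512/263 D=1024/3121 E=2048/3121 H=1024/3121] → run D
t=4: vr[A=512/263 D=4503552/3985517 E=2048/3121 H=1024/3121] → run H
t=5: vr[A=512/263 D=4503552/3985517 E=2048/3121 H=3866624/2044255] → run E
t=6: vr[A=512/263 D=4503552/3985517 E=3072/3121 H=3866624/2044255] → run E
t=7: vr[A=512/263 D=4503552/3985517 E=4096/3121 H=3866624/2044255] → run D
t=8: vr[A=512/263 D=7699456/3985517 E=4096/3121 H=3866624/2044255] → run E
t=9: vr[A=512/263 D=7699456/3985517 H=3866624/2044255] → run H
t=10: vr[A=512/263 D=7699456/3985517 H=7062528/2044255] → run D
t=11: vr[A=512/263 D=10895360/3985517 H=7062528/2044255] → run A
t=12: vr[A=1024/263 D=10895360/3985517 H=7062528/2044255] → run D
t=13: vr[A=1024/263 D=14091264/3985517 H=7062528/2044255] → run H
t=14: vr[A=1024/263 D=14091264/3985517 H=10258432/2044255] → run D
t=15: vr[A=1024/263 D=17287168/3985517 H=10258432/2044255] → run A
t=16: vr[A=1536/263 D=17287168/3985517 H=10258432/2044255] → run D
t=17: vr[A=1536/263 H=10258432/2044255] → run H
t=18: vr[A=1536/263 H=13454336/2044255] → run A
t=19: vr[A=2048/263 H=13454336/2044255] → run H
t=20: vr[A=2048/263 H=3330048/408851] → run A
t=21: vr[A=2560/263 H=3330048/408851] → run H
t=22: vr[A=2560/263 H=19846144/2044255] → run H
t=23: vr[A=2560/263] → run A
t=24: vr[A=3072/263] → run A
t=25: vr[A=3584/263] → run A
t=26: (idle)
t=27: (idle)
t=28: (idle)

completion order = E, D, H, A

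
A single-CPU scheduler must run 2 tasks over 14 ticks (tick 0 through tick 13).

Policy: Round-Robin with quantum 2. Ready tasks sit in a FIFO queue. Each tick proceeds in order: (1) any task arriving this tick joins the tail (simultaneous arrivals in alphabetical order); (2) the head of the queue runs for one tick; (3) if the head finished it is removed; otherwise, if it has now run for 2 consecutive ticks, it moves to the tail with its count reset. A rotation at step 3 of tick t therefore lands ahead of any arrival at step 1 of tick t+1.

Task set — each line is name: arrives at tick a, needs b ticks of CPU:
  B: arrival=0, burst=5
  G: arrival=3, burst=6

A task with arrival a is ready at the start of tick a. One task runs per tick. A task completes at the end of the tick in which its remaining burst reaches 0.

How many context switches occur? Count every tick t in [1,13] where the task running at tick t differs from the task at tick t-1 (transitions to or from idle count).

t=0: queue=[B] q_used=0 → run B
t=1: queue=[B] q_used=1 → run B
t=2: queue=[B] q_used=0 → run B
t=3: queue=[B,G] q_used=1 → run B
t=4: queue=[G,B] q_used=0 → run G
t=5: queue=[G,B] q_used=1 → run G
t=6: queue=[B,G] q_used=0 → run B
t=7: queue=[G] q_used=0 → run G
t=8: queue=[G] q_used=1 → run G
t=9: queue=[G] q_used=0 → run G
t=10: queue=[G] q_used=1 → run G
t=11: (idle)
t=12: (idle)
t=13: (idle)

context switches = 4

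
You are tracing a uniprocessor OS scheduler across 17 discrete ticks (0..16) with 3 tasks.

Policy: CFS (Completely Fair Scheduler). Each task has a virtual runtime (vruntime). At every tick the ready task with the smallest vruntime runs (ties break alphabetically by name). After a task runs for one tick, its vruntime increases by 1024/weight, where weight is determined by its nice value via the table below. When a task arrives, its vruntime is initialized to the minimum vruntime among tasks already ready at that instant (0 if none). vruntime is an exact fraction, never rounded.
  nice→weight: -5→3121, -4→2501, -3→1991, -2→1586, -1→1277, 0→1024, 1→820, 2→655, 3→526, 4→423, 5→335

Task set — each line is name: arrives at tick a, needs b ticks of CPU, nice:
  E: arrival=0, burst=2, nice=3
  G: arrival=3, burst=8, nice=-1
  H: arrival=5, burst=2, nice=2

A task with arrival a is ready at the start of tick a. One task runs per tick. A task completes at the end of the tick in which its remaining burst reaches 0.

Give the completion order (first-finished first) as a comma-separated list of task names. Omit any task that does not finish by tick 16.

completion order = E, H, G

t=0: vr[E=0] → run E
t=1: vr[E=512/263] → run E
t=2: (idle)
t=3: vr[G=0] → run G
t=4: vr[G=1024/1277] → run G
t=5: vr[G=2048/1277 H=2048/1277] → run G
t=6: vr[G=3072/1277 H=2048/1277] → run H
t=7: vr[G=3072/1277 H=2649088/836435] → run G
t=8: vr[G=4096/1277 H=2649088/836435] → run H
t=9: vr[G=4096/1277] → run G
t=10: vr[G=5120/1277] → run G
t=11: vr[G=6144/1277] → run G
t=12: vr[G=7168/1277] → run G
t=13: (idle)
t=14: (idle)
t=15: (idle)
t=16: (idle)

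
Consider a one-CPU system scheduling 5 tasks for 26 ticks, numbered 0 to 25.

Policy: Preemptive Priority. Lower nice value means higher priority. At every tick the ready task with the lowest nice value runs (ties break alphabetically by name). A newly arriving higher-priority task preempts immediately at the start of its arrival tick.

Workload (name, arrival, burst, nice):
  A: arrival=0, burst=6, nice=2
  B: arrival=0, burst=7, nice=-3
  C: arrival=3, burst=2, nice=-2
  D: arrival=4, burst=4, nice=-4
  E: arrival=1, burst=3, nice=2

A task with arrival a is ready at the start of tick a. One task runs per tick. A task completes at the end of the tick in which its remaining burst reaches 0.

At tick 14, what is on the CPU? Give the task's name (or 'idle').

t=0: ready={A,B} → run B
t=1: ready={A,B,E} → run B
t=2: ready={A,B,E} → run B
t=3: ready={A,B,C,E} → run B
t=4: ready={A,B,C,D,E} → run D
t=5: ready={A,B,C,D,E} → run D
t=6: ready={A,B,C,D,E} → run D
t=7: ready={A,B,C,D,E} → run D
t=8: ready={A,B,C,E} → run B
t=9: ready={A,B,C,E} → run B
t=10: ready={A,B,C,E} → run B
t=11: ready={A,C,E} → run C
t=12: ready={A,C,E} → run C
t=13: ready={A,E} → run A
t=14: ready={A,E} → run A
t=15: ready={A,E} → run A
t=16: ready={A,E} → run A
t=17: ready={A,E} → run A
t=18: ready={A,E} → run A
t=19: ready={E} → run E
t=20: ready={E} → run E
t=21: ready={E} → run E
t=22: (idle)
t=23: (idle)
t=24: (idle)
t=25: (idle)

running at tick 14 = A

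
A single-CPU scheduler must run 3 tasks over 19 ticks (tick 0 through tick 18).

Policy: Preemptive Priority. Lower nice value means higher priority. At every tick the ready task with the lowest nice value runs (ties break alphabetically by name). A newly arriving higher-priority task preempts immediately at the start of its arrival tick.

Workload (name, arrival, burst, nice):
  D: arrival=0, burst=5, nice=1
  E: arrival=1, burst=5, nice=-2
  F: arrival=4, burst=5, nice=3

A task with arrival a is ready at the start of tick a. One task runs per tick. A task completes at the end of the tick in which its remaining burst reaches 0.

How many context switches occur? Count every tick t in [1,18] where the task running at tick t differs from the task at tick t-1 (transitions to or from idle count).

context switches = 4

t=0: ready={D} → run D
t=1: ready={D,E} → run E
t=2: ready={D,E} → run E
t=3: ready={D,E} → run E
t=4: ready={D,E,F} → run E
t=5: ready={D,E,F} → run E
t=6: ready={D,F} → run D
t=7: ready={D,F} → run D
t=8: ready={D,F} → run D
t=9: ready={D,F} → run D
t=10: ready={F} → run F
t=11: ready={F} → run F
t=12: ready={F} → run F
t=13: ready={F} → run F
t=14: ready={F} → run F
t=15: (idle)
t=16: (idle)
t=17: (idle)
t=18: (idle)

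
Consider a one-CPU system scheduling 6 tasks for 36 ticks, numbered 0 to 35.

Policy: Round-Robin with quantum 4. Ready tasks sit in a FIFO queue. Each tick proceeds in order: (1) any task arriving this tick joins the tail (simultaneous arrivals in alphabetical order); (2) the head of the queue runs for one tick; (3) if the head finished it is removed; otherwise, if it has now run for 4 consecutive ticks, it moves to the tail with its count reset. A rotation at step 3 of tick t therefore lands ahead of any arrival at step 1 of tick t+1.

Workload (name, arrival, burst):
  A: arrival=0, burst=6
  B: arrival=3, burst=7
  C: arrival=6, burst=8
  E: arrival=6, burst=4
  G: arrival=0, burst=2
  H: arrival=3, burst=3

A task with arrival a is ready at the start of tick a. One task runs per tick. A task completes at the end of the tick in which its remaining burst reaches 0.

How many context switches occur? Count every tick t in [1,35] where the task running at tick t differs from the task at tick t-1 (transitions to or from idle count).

context switches = 9

t=0: queue=[A,G] q_used=0 → run A
t=1: queue=[A,G] q_used=1 → run A
t=2: queue=[A,G] q_used=2 → run A
t=3: queue=[A,G,B,H] q_used=3 → run A
t=4: queue=[G,B,H,A] q_used=0 → run G
t=5: queue=[G,B,H,A] q_used=1 → run G
t=6: queue=[B,H,A,C,E] q_used=0 → run B
t=7: queue=[B,H,A,C,E] q_used=1 → run B
t=8: queue=[B,H,A,C,E] q_used=2 → run B
t=9: queue=[B,H,A,C,E] q_used=3 → run B
t=10: queue=[H,A,C,E,B] q_used=0 → run H
t=11: queue=[H,A,C,E,B] q_used=1 → run H
t=12: queue=[H,A,C,E,B] q_used=2 → run H
t=13: queue=[A,C,E,B] q_used=0 → run A
t=14: queue=[A,C,E,B] q_used=1 → run A
t=15: queue=[C,E,B] q_used=0 → run C
t=16: queue=[C,E,B] q_used=1 → run C
t=17: queue=[C,E,B] q_used=2 → run C
t=18: queue=[C,E,B] q_used=3 → run C
t=19: queue=[E,B,C] q_used=0 → run E
t=20: queue=[E,B,C] q_used=1 → run E
t=21: queue=[E,B,C] q_used=2 → run E
t=22: queue=[E,B,C] q_used=3 → run E
t=23: queue=[B,C] q_used=0 → run B
t=24: queue=[B,C] q_used=1 → run B
t=25: queue=[B,C] q_used=2 → run B
t=26: queue=[C] q_used=0 → run C
t=27: queue=[C] q_used=1 → run C
t=28: queue=[C] q_used=2 → run C
t=29: queue=[C] q_used=3 → run C
t=30: (idle)
t=31: (idle)
t=32: (idle)
t=33: (idle)
t=34: (idle)
t=35: (idle)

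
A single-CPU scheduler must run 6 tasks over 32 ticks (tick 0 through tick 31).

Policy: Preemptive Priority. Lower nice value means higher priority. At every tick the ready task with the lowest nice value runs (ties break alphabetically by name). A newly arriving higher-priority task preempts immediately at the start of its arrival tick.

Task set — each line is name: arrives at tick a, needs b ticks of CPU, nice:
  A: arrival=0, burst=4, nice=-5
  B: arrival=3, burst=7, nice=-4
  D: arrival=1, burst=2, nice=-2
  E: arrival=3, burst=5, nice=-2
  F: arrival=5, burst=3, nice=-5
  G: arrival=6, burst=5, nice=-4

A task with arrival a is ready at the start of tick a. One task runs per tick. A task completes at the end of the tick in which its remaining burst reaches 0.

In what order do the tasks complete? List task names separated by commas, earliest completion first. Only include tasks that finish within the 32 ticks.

completion order = A, F, B, G, D, E

t=0: ready={A} → run A
t=1: ready={A,D} → run A
t=2: ready={A,D} → run A
t=3: ready={A,B,D,E} → run A
t=4: ready={B,D,E} → run B
t=5: ready={B,D,E,F} → run F
t=6: ready={B,D,E,F,G} → run F
t=7: ready={B,D,E,F,G} → run F
t=8: ready={B,D,E,G} → run B
t=9: ready={B,D,E,G} → run B
t=10: ready={B,D,E,G} → run B
t=11: ready={B,D,E,G} → run B
t=12: ready={B,D,E,G} → run B
t=13: ready={B,D,E,G} → run B
t=14: ready={D,E,G} → run G
t=15: ready={D,E,G} → run G
t=16: ready={D,E,G} → run G
t=17: ready={D,E,G} → run G
t=18: ready={D,E,G} → run G
t=19: ready={D,E} → run D
t=20: ready={D,E} → run D
t=21: ready={E} → run E
t=22: ready={E} → run E
t=23: ready={E} → run E
t=24: ready={E} → run E
t=25: ready={E} → run E
t=26: (idle)
t=27: (idle)
t=28: (idle)
t=29: (idle)
t=30: (idle)
t=31: (idle)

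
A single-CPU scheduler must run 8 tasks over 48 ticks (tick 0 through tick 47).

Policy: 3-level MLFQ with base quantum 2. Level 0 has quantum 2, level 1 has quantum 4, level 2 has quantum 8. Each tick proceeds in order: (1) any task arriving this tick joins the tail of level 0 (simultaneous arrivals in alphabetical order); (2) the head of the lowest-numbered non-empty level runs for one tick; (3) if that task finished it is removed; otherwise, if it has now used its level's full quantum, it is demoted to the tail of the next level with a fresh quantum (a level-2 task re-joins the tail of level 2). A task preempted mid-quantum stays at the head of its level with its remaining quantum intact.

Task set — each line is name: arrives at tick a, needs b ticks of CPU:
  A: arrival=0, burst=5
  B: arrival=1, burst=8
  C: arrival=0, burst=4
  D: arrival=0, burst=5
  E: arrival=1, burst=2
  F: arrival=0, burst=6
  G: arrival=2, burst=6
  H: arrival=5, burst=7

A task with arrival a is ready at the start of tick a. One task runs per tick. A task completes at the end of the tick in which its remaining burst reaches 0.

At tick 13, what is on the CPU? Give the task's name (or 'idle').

running at tick 13 = G

t=0: L0/L1/L2 = ACDF/-/- → run A
t=1: L0/L1/L2 = ACDFBE/-/- → run A
t=2: L0/L1/L2 = CDFBEG/A/- → run C
t=3: L0/L1/L2 = CDFBEG/A/- → run C
t=4: L0/L1/L2 = DFBEG/AC/- → run D
t=5: L0/L1/L2 = DFBEGH/AC/- → run D
t=6: L0/L1/L2 = FBEGH/ACD/- → run F
t=7: L0/L1/L2 = FBEGH/ACD/- → run F
t=8: L0/L1/L2 = BEGH/ACDF/- → run B
t=9: L0/L1/L2 = BEGH/ACDF/- → run B
t=10: L0/L1/L2 = EGH/ACDFB/- → run E
t=11: L0/L1/L2 = EGH/ACDFB/- → run E
t=12: L0/L1/L2 = GH/ACDFB/- → run G
t=13: L0/L1/L2 = GH/ACDFB/- → run G
t=14: L0/L1/L2 = H/ACDFBG/- → run H
t=15: L0/L1/L2 = H/ACDFBG/- → run H
t=16: L0/L1/L2 = -/ACDFBGH/- → run A
t=17: L0/L1/L2 = -/ACDFBGH/- → run A
t=18: L0/L1/L2 = -/ACDFBGH/- → run A
t=19: L0/L1/L2 = -/CDFBGH/- → run C
t=20: L0/L1/L2 = -/CDFBGH/- → run C
t=21: L0/L1/L2 = -/DFBGH/- → run D
t=22: L0/L1/L2 = -/DFBGH/- → run D
t=23: L0/L1/L2 = -/DFBGH/- → run D
t=24: L0/L1/L2 = -/FBGH/- → run F
t=25: L0/L1/L2 = -/FBGH/- → run F
t=26: L0/L1/L2 = -/FBGH/- → run F
t=27: L0/L1/L2 = -/FBGH/- → run F
t=28: L0/L1/L2 = -/BGH/- → run B
t=29: L0/L1/L2 = -/BGH/- → run B
t=30: L0/L1/L2 = -/BGH/- → run B
t=31: L0/L1/L2 = -/BGH/- → run B
t=32: L0/L1/L2 = -/GH/B → run G
t=33: L0/L1/L2 = -/GH/B → run G
t=34: L0/L1/L2 = -/GH/B → run G
t=35: L0/L1/L2 = -/GH/B → run G
t=36: L0/L1/L2 = -/H/B → run H
t=37: L0/L1/L2 = -/H/B → run H
t=38: L0/L1/L2 = -/H/B → run H
t=39: L0/L1/L2 = -/H/B → run H
t=40: L0/L1/L2 = -/-/BH → run B
t=41: L0/L1/L2 = -/-/BH → run B
t=42: L0/L1/L2 = -/-/H → run H
t=43: (idle)
t=44: (idle)
t=45: (idle)
t=46: (idle)
t=47: (idle)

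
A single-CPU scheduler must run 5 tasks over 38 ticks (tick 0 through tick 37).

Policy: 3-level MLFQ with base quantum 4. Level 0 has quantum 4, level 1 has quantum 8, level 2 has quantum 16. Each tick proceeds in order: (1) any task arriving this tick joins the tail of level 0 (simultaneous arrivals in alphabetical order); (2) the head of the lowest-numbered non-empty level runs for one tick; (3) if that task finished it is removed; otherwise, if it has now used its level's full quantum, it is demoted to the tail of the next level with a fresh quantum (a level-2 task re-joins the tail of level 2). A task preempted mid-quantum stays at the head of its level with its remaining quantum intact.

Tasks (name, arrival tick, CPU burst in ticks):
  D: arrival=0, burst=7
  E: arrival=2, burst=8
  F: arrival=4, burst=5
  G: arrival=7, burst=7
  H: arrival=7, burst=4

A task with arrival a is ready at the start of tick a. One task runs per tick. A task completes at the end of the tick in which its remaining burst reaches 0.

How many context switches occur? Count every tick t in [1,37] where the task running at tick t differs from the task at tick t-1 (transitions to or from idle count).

t=0: L0/L1/L2 = D/-/- → run D
t=1: L0/L1/L2 = D/-/- → run D
t=2: L0/L1/L2 = DE/-/- → run D
t=3: L0/L1/L2 = DE/-/- → run D
t=4: L0/L1/L2 = EF/D/- → run E
t=5: L0/L1/L2 = EF/D/- → run E
t=6: L0/L1/L2 = EF/D/- → run E
t=7: L0/L1/L2 = EFGH/D/- → run E
t=8: L0/L1/L2 = FGH/DE/- → run F
t=9: L0/L1/L2 = FGH/DE/- → run F
t=10: L0/L1/L2 = FGH/DE/- → run F
t=11: L0/L1/L2 = FGH/DE/- → run F
t=12: L0/L1/L2 = GH/DEF/- → run G
t=13: L0/L1/L2 = GH/DEF/- → run G
t=14: L0/L1/L2 = GH/DEF/- → run G
t=15: L0/L1/L2 = GH/DEF/- → run G
t=16: L0/L1/L2 = H/DEFG/- → run H
t=17: L0/L1/L2 = H/DEFG/- → run H
t=18: L0/L1/L2 = H/DEFG/- → run H
t=19: L0/L1/L2 = H/DEFG/- → run H
t=20: L0/L1/L2 = -/DEFG/- → run D
t=21: L0/L1/L2 = -/DEFG/- → run D
t=22: L0/L1/L2 = -/DEFG/- → run D
t=23: L0/L1/L2 = -/EFG/- → run E
t=24: L0/L1/L2 = -/EFG/- → run E
t=25: L0/L1/L2 = -/EFG/- → run E
t=26: L0/L1/L2 = -/EFG/- → run E
t=27: L0/L1/L2 = -/FG/- → run F
t=28: L0/L1/L2 = -/G/- → run G
t=29: L0/L1/L2 = -/G/- → run G
t=30: L0/L1/L2 = -/G/- → run G
t=31: (idle)
t=32: (idle)
t=33: (idle)
t=34: (idle)
t=35: (idle)
t=36: (idle)
t=37: (idle)

context switches = 9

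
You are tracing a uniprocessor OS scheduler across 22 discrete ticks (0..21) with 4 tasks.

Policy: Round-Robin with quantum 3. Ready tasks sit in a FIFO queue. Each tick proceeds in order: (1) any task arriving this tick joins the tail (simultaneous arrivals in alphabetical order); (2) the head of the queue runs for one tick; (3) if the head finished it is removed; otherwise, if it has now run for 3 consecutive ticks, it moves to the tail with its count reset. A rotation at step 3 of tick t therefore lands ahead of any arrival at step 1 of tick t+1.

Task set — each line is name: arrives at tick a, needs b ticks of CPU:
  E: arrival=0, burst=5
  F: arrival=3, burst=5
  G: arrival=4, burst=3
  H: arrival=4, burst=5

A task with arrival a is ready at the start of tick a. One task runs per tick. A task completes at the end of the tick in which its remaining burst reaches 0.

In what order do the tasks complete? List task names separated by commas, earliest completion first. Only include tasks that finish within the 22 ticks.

completion order = E, G, F, H

t=0: queue=[E] q_used=0 → run E
t=1: queue=[E] q_used=1 → run E
t=2: queue=[E] q_used=2 → run E
t=3: queue=[E,F] q_used=0 → run E
t=4: queue=[E,F,G,H] q_used=1 → run E
t=5: queue=[F,G,H] q_used=0 → run F
t=6: queue=[F,G,H] q_used=1 → run F
t=7: queue=[F,G,H] q_used=2 → run F
t=8: queue=[G,H,F] q_used=0 → run G
t=9: queue=[G,H,F] q_used=1 → run G
t=10: queue=[G,H,F] q_used=2 → run G
t=11: queue=[H,F] q_used=0 → run H
t=12: queue=[H,F] q_used=1 → run H
t=13: queue=[H,F] q_used=2 → run H
t=14: queue=[F,H] q_used=0 → run F
t=15: queue=[F,H] q_used=1 → run F
t=16: queue=[H] q_used=0 → run H
t=17: queue=[H] q_used=1 → run H
t=18: (idle)
t=19: (idle)
t=20: (idle)
t=21: (idle)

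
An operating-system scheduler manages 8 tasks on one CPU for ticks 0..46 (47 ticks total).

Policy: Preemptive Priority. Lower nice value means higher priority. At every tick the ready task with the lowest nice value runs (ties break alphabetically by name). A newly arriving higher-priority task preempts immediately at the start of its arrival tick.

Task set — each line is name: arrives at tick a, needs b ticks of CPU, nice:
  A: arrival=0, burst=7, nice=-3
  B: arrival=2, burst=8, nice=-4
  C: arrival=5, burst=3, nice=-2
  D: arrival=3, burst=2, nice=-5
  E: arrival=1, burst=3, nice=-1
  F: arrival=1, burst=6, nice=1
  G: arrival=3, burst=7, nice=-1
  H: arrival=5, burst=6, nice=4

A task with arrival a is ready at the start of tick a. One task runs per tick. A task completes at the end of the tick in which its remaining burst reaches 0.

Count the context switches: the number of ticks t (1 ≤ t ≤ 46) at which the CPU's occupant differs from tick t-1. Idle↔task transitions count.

context switches = 10

t=0: ready={A} → run A
t=1: ready={A,E,F} → run A
t=2: ready={A,B,E,F} → run B
t=3: ready={A,B,D,E,F,G} → run D
t=4: ready={A,B,D,E,F,G} → run D
t=5: ready={A,B,C,E,F,G,H} → run B
t=6: ready={A,B,C,E,F,G,H} → run B
t=7: ready={A,B,C,E,F,G,H} → run B
t=8: ready={A,B,C,E,F,G,H} → run B
t=9: ready={A,B,C,E,F,G,H} → run B
t=10: ready={A,B,C,E,F,G,H} → run B
t=11: ready={A,B,C,E,F,G,H} → run B
t=12: ready={A,C,E,F,G,H} → run A
t=13: ready={A,C,E,F,G,H} → run A
t=14: ready={A,C,E,F,G,H} → run A
t=15: ready={A,C,E,F,G,H} → run A
t=16: ready={A,C,E,F,G,H} → run A
t=17: ready={C,E,F,G,H} → run C
t=18: ready={C,E,F,G,H} → run C
t=19: ready={C,E,F,G,H} → run C
t=20: ready={E,F,G,H} → run E
t=21: ready={E,F,G,H} → run E
t=22: ready={E,F,G,H} → run E
t=23: ready={F,G,H} → run G
t=24: ready={F,G,H} → run G
t=25: ready={F,G,H} → run G
t=26: ready={F,G,H} → run G
t=27: ready={F,G,H} → run G
t=28: ready={F,G,H} → run G
t=29: ready={F,G,H} → run G
t=30: ready={F,H} → run F
t=31: ready={F,H} → run F
t=32: ready={F,H} → run F
t=33: ready={F,H} → run F
t=34: ready={F,H} → run F
t=35: ready={F,H} → run F
t=36: ready={H} → run H
t=37: ready={H} → run H
t=38: ready={H} → run H
t=39: ready={H} → run H
t=40: ready={H} → run H
t=41: ready={H} → run H
t=42: (idle)
t=43: (idle)
t=44: (idle)
t=45: (idle)
t=46: (idle)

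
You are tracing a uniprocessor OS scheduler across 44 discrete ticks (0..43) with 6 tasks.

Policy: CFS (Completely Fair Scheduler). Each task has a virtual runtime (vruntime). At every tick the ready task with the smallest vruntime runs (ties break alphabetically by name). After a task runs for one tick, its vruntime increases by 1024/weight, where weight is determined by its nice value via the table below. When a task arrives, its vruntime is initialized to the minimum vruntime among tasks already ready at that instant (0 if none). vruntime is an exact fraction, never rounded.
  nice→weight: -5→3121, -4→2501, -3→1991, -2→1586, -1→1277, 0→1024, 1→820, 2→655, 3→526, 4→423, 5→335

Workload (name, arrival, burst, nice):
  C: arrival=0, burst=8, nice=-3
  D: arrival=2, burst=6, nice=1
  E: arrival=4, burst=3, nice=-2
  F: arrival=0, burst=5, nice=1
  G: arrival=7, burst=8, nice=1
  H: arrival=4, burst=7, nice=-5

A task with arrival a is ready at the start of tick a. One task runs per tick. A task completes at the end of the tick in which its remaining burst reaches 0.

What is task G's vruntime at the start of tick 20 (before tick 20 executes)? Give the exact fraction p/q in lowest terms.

t=0: vr[C=0 F=0] → run C
t=1: vr[C=1024/1991 F=0] → run F
t=2: vr[C=1024/1991 D=1024/1991 F=256/205] → run C
t=3: vr[C=2048/1991 D=1024/1991 F=256/205] → run D
t=4: vr[C=2048/1991 D=719616/408155 E=2048/1991 F=256/205 H=2048/1991] → run C
t=5: vr[C=3072/1991 D=719616/408155 E=2048/1991 F=256/205 H=2048/1991] → run E
t=6: vr[C=3072/1991 D=719616/408155 E=2643456/1578863 F=256/205 H=2048/1991] → run H
t=7: vr[C=3072/1991 D=719616/408155 E=2643456/1578863 F=256/205 G=256/205 H=8430592/6213911] → run F
t=8: vr[C=3072/1991 D=719616/408155 E=2643456/1578863 F=512/205 G=256/205 H=8430592/6213911] → run G
t=9: vr[C=3072/1991 D=719616/408155 E=2643456/1578863 F=512/205 G=512/205 H=8430592/6213911] → run H
t=10: vr[C=3072/1991 D=719616/408155 E=2643456/1578863 F=512/205 G=512/205 H=10469376/6213911] → run C
t=11: vr[C=4096/1991 D=719616/408155 E=2643456/1578863 F=512/205 G=512/205 H=10469376/6213911] → run E
t=12: vr[C=4096/1991 D=719616/408155 E=3662848/1578863 F=512/205 G=512/205 H=10469376/6213911] → run H
t=13: vr[C=4096/1991 D=719616/408155 E=3662848/1578863 F=512/205 G=512/205 H=12508160/6213911] → run D
t=14: vr[C=4096/1991 D=1229312/408155 E=3662848/1578863 F=512/205 G=512/205 H=12508160/6213911] → run H
t=15: vr[C=4096/1991 D=1229312/408155 E=3662848/1578863 F=512/205 G=512/205 H=14546944/6213911] → run C
t=16: vr[C=5120/1991 D=1229312/408155 E=3662848/1578863 F=512/205 G=512/205 H=14546944/6213911] → run E
t=17: vr[C=5120/1991 D=1229312/408155 F=512/205 G=512/205 H=14546944/6213911] → run H
t=18: vr[C=5120/1991 D=1229312/408155 F=512/205 G=512/205 H=16585728/6213911] → run F
t=19: vr[C=5120/1991 D=1229312/408155 F=768/205 G=512/205 H=16585728/6213911] → run G
t=20: vr[C=5120/1991 D=1229312/408155 F=768/205 G=768/205 H=16585728/6213911] → run C
t=21: vr[C=6144/1991 D=1229312/408155 F=768/205 G=768/205 H=16585728/6213911] → run H
t=22: vr[C=6144/1991 D=1229312/408155 F=768/205 G=768/205 H=18624512/6213911] → run H
t=23: vr[C=6144/1991 D=1229312/408155 F=768/205 G=768/205] → run D
t=24: vr[C=6144/1991 D=1739008/408155 F=768/205 G=768/205] → run C
t=25: vr[C=7168/1991 D=1739008/408155 F=768/205 G=768/205] → run C
t=26: vr[D=1739008/408155 F=768/205 G=768/205] → run F
t=27: vr[D=1739008/408155 F=1024/205 G=768/205] → run G
t=28: vr[D=1739008/408155 F=1024/205 G=1024/205] → run D
t=29: vr[D=2248704/408155 F=1024/205 G=1024/205] → run F
t=30: vr[D=2248704/408155 G=1024/205] → run G
t=31: vr[D=2248704/408155 G=256/41] → run D
t=32: vr[D=551680/81631 G=256/41] → run G
t=33: vr[D=551680/81631 G=1536/205] → run D
t=34: vr[G=1536/205] → run G
t=35: vr[G=1792/205] → run G
t=36: vr[G=2048/205] → run G
t=37: (idle)
t=38: (idle)
t=39: (idle)
t=40: (idle)
t=41: (idle)
t=42: (idle)
t=43: (idle)

vruntime(G, start of tick 20) = 768/205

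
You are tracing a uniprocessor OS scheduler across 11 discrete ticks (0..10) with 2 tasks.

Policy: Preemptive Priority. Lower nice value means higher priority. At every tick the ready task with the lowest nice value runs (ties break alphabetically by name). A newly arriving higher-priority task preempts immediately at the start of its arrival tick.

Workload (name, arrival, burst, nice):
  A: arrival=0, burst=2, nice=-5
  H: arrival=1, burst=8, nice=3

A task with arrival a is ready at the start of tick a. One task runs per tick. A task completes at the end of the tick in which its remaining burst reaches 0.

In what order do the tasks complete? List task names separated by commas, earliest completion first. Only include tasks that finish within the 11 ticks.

t=0: ready={A} → run A
t=1: ready={A,H} → run A
t=2: ready={H} → run H
t=3: ready={H} → run H
t=4: ready={H} → run H
t=5: ready={H} → run H
t=6: ready={H} → run H
t=7: ready={H} → run H
t=8: ready={H} → run H
t=9: ready={H} → run H
t=10: (idle)

completion order = A, H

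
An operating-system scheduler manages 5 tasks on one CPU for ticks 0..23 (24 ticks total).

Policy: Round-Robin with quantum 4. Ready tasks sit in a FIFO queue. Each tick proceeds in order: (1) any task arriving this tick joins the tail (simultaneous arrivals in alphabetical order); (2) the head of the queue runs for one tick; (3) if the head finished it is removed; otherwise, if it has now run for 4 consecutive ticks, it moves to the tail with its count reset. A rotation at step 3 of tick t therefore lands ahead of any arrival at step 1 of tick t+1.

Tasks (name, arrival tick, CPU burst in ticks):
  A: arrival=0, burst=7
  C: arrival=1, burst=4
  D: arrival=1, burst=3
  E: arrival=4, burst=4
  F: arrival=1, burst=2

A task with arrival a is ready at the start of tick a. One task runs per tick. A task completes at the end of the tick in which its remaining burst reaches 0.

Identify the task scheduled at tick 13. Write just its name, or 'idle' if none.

running at tick 13 = A

t=0: queue=[A] q_used=0 → run A
t=1: queue=[A,C,D,F] q_used=1 → run A
t=2: queue=[A,C,D,F] q_used=2 → run A
t=3: queue=[A,C,D,F] q_used=3 → run A
t=4: queue=[C,D,F,A,E] q_used=0 → run C
t=5: queue=[C,D,F,A,E] q_used=1 → run C
t=6: queue=[C,D,F,A,E] q_used=2 → run C
t=7: queue=[C,D,F,A,E] q_used=3 → run C
t=8: queue=[D,F,A,E] q_used=0 → run D
t=9: queue=[D,F,A,E] q_used=1 → run D
t=10: queue=[D,F,A,E] q_used=2 → run D
t=11: queue=[F,A,E] q_used=0 → run F
t=12: queue=[F,A,E] q_used=1 → run F
t=13: queue=[A,E] q_used=0 → run A
t=14: queue=[A,E] q_used=1 → run A
t=15: queue=[A,E] q_used=2 → run A
t=16: queue=[E] q_used=0 → run E
t=17: queue=[E] q_used=1 → run E
t=18: queue=[E] q_used=2 → run E
t=19: queue=[E] q_used=3 → run E
t=20: (idle)
t=21: (idle)
t=22: (idle)
t=23: (idle)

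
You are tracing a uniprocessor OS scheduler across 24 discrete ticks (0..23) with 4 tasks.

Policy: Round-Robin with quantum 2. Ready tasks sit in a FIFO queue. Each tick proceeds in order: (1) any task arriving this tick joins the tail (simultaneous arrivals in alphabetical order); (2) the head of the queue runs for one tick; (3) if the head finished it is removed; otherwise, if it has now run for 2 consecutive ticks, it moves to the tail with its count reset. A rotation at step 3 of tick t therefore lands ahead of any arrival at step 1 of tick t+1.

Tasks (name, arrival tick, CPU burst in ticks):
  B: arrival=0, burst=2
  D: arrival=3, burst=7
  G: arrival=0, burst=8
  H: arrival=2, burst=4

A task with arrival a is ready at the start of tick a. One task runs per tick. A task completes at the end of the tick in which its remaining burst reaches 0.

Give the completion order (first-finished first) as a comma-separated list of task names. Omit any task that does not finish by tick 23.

t=0: queue=[B,G] q_used=0 → run B
t=1: queue=[B,G] q_used=1 → run B
t=2: queue=[G,H] q_used=0 → run G
t=3: queue=[G,H,D] q_used=1 → run G
t=4: queue=[H,D,G] q_used=0 → run H
t=5: queue=[H,D,G] q_used=1 → run H
t=6: queue=[D,G,H] q_used=0 → run D
t=7: queue=[D,G,H] q_used=1 → run D
t=8: queue=[G,H,D] q_used=0 → run G
t=9: queue=[G,H,D] q_used=1 → run G
t=10: queue=[H,D,G] q_used=0 → run H
t=11: queue=[H,D,G] q_used=1 → run H
t=12: queue=[D,G] q_used=0 → run D
t=13: queue=[D,G] q_used=1 → run D
t=14: queue=[G,D] q_used=0 → run G
t=15: queue=[G,D] q_used=1 → run G
t=16: queue=[D,G] q_used=0 → run D
t=17: queue=[D,G] q_used=1 → run D
t=18: queue=[G,D] q_used=0 → run G
t=19: queue=[G,D] q_used=1 → run G
t=20: queue=[D] q_used=0 → run D
t=21: (idle)
t=22: (idle)
t=23: (idle)

completion order = B, H, G, D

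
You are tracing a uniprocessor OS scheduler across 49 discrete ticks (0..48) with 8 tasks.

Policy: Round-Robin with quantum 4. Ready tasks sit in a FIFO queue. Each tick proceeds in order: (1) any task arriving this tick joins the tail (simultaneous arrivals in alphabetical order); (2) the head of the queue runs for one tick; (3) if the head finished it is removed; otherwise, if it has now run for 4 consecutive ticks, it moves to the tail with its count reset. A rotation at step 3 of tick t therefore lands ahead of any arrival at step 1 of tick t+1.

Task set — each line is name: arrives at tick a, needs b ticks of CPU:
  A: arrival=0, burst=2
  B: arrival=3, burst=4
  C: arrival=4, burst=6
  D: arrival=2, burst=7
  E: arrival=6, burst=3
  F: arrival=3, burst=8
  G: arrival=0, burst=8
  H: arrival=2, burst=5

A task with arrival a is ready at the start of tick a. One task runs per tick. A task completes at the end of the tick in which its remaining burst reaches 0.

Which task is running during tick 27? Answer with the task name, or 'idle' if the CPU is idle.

running at tick 27 = G

t=0: queue=[A,G] q_used=0 → run A
t=1: queue=[A,G] q_used=1 → run A
t=2: queue=[G,D,H] q_used=0 → run G
t=3: queue=[G,D,H,B,F] q_used=1 → run G
t=4: queue=[G,D,H,B,F,C] q_used=2 → run G
t=5: queue=[G,D,H,B,F,C] q_used=3 → run G
t=6: queue=[D,H,B,F,C,G,E] q_used=0 → run D
t=7: queue=[D,H,B,F,C,G,E] q_used=1 → run D
t=8: queue=[D,H,B,F,C,G,E] q_used=2 → run D
t=9: queue=[D,H,B,F,C,G,E] q_used=3 → run D
t=10: queue=[H,B,F,C,G,E,D] q_used=0 → run H
t=11: queue=[H,B,F,C,G,E,D] q_used=1 → run H
t=12: queue=[H,B,F,C,G,E,D] q_used=2 → run H
t=13: queue=[H,B,F,C,G,E,D] q_used=3 → run H
t=14: queue=[B,F,C,G,E,D,H] q_used=0 → run B
t=15: queue=[B,F,C,G,E,D,H] q_used=1 → run B
t=16: queue=[B,F,C,G,E,D,H] q_used=2 → run B
t=17: queue=[B,F,C,G,E,D,H] q_used=3 → run B
t=18: queue=[F,C,G,E,D,H] q_used=0 → run F
t=19: queue=[F,C,G,E,D,H] q_used=1 → run F
t=20: queue=[F,C,G,E,D,H] q_used=2 → run F
t=21: queue=[F,C,G,E,D,H] q_used=3 → run F
t=22: queue=[C,G,E,D,H,F] q_used=0 → run C
t=23: queue=[C,G,E,D,H,F] q_used=1 → run C
t=24: queue=[C,G,E,D,H,F] q_used=2 → run C
t=25: queue=[C,G,E,D,H,F] q_used=3 → run C
t=26: queue=[G,E,D,H,F,C] q_used=0 → run G
t=27: queue=[G,E,D,H,F,C] q_used=1 → run G
t=28: queue=[G,E,D,H,F,C] q_used=2 → run G
t=29: queue=[G,E,D,H,F,C] q_used=3 → run G
t=30: queue=[E,D,H,F,C] q_used=0 → run E
t=31: queue=[E,D,H,F,C] q_used=1 → run E
t=32: queue=[E,D,H,F,C] q_used=2 → run E
t=33: queue=[D,H,F,C] q_used=0 → run D
t=34: queue=[D,H,F,C] q_used=1 → run D
t=35: queue=[D,H,F,C] q_used=2 → run D
t=36: queue=[H,F,C] q_used=0 → run H
t=37: queue=[F,C] q_used=0 → run F
t=38: queue=[F,C] q_used=1 → run F
t=39: queue=[F,C] q_used=2 → run F
t=40: queue=[F,C] q_used=3 → run F
t=41: queue=[C] q_used=0 → run C
t=42: queue=[C] q_used=1 → run C
t=43: (idle)
t=44: (idle)
t=45: (idle)
t=46: (idle)
t=47: (idle)
t=48: (idle)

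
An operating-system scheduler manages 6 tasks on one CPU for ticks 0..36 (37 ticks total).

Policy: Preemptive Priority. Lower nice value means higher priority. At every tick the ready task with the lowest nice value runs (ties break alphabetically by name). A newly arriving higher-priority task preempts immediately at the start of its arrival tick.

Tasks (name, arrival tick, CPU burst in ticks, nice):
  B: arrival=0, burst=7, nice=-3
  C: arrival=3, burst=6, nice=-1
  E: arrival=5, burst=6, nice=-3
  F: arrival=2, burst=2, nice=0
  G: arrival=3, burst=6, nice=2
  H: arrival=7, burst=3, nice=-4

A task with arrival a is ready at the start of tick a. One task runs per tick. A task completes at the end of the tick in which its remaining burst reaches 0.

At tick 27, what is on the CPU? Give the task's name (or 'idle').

t=0: ready={B} → run B
t=1: ready={B} → run B
t=2: ready={B,F} → run B
t=3: ready={B,C,F,G} → run B
t=4: ready={B,C,F,G} → run B
t=5: ready={B,C,E,F,G} → run B
t=6: ready={B,C,E,F,G} → run B
t=7: ready={C,E,F,G,H} → run H
t=8: ready={C,E,F,G,H} → run H
t=9: ready={C,E,F,G,H} → run H
t=10: ready={C,E,F,G} → run E
t=11: ready={C,E,F,G} → run E
t=12: ready={C,E,F,G} → run E
t=13: ready={C,E,F,G} → run E
t=14: ready={C,E,F,G} → run E
t=15: ready={C,E,F,G} → run E
t=16: ready={C,F,G} → run C
t=17: ready={C,F,G} → run C
t=18: ready={C,F,G} → run C
t=19: ready={C,F,G} → run C
t=20: ready={C,F,G} → run C
t=21: ready={C,F,G} → run C
t=22: ready={F,G} → run F
t=23: ready={F,G} → run F
t=24: ready={G} → run G
t=25: ready={G} → run G
t=26: ready={G} → run G
t=27: ready={G} → run G
t=28: ready={G} → run G
t=29: ready={G} → run G
t=30: (idle)
t=31: (idle)
t=32: (idle)
t=33: (idle)
t=34: (idle)
t=35: (idle)
t=36: (idle)

running at tick 27 = G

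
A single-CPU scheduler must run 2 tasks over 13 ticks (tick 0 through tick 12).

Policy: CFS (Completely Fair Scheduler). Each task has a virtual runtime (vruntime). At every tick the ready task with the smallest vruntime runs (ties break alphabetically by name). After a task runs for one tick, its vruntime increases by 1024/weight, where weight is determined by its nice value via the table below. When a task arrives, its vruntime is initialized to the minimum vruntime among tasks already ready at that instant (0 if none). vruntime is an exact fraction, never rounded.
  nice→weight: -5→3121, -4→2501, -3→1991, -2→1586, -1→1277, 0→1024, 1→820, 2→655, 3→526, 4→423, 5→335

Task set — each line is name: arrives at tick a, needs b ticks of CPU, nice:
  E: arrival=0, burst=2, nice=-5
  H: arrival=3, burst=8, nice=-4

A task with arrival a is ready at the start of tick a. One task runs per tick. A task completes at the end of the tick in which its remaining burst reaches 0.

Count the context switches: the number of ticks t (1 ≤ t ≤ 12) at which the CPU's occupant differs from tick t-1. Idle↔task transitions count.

context switches = 3

t=0: vr[E=0] → run E
t=1: vr[E=1024/3121] → run E
t=2: (idle)
t=3: vr[H=0] → run H
t=4: vr[H=1024/2501] → run H
t=5: vr[H=2048/2501] → run H
t=6: vr[H=3072/2501] → run H
t=7: vr[H=4096/2501] → run H
t=8: vr[H=5120/2501] → run H
t=9: vr[H=6144/2501] → run H
t=10: vr[H=7168/2501] → run H
t=11: (idle)
t=12: (idle)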